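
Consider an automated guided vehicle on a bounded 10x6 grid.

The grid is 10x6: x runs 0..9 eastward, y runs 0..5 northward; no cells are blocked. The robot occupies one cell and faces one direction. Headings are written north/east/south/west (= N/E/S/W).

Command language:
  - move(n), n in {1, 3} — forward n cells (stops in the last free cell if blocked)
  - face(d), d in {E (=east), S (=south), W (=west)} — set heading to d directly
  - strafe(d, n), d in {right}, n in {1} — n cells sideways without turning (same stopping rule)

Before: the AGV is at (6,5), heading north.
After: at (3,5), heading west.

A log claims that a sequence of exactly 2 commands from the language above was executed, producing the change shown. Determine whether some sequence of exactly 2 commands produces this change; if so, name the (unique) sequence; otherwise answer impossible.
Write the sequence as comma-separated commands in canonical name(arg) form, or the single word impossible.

face(W), move(3)

key: running move(3) before face(W) would end elsewhere — order is forced
begin: at (6,5), heading north
1. face(W) → at (6,5), heading west
2. move(3) → at (3,5), heading west
no other 2-command option fits: unique.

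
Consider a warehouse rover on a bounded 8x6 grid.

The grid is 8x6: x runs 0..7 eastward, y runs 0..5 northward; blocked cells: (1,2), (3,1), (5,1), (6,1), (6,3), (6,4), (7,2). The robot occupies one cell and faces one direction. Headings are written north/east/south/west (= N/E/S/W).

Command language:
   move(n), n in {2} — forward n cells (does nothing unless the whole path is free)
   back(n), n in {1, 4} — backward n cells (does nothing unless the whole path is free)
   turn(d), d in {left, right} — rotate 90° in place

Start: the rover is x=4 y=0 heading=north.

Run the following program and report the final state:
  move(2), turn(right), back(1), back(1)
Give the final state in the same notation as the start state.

x=2 y=2 heading=east

from: x=4 y=0 heading=north
1. move(2) → x=4 y=2 heading=north
2. turn(right) → x=4 y=2 heading=east
3. back(1) → x=3 y=2 heading=east
4. back(1) → x=2 y=2 heading=east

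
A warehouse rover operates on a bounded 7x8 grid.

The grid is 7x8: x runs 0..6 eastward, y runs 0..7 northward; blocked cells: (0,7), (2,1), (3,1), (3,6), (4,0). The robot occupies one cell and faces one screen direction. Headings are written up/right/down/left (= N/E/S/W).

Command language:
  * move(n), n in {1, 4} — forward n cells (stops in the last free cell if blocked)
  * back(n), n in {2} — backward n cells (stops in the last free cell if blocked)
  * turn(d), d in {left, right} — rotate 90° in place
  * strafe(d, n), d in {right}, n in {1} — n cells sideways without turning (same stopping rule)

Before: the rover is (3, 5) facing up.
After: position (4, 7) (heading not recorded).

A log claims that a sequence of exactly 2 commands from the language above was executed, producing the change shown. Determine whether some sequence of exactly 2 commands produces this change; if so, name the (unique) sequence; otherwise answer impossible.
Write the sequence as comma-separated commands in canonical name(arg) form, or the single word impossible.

key: order matters: swapping strafe(right, 1) and move(4) lands elsewhere
t0: (3, 5) facing up
[1] after strafe(right, 1): (4, 5) facing up
[2] after move(4): (4, 7) facing up
uniquely the one of 36 2-step routes that fits.

strafe(right, 1), move(4)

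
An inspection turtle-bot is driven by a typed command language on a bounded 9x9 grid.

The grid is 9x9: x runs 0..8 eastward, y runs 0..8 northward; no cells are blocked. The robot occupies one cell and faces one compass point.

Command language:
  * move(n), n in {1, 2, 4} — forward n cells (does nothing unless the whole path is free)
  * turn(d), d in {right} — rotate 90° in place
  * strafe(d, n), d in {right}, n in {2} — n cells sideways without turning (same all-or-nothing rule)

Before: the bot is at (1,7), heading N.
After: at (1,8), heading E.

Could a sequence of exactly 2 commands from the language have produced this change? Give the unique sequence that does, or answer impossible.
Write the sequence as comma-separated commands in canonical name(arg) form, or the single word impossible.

move(1), turn(right)

key: order matters: swapping move(1) and turn(right) lands elsewhere
start: at (1,7), heading N
1. move(1) → at (1,8), heading N
2. turn(right) → at (1,8), heading E
uniquely the one of 25 2-step routes that fits.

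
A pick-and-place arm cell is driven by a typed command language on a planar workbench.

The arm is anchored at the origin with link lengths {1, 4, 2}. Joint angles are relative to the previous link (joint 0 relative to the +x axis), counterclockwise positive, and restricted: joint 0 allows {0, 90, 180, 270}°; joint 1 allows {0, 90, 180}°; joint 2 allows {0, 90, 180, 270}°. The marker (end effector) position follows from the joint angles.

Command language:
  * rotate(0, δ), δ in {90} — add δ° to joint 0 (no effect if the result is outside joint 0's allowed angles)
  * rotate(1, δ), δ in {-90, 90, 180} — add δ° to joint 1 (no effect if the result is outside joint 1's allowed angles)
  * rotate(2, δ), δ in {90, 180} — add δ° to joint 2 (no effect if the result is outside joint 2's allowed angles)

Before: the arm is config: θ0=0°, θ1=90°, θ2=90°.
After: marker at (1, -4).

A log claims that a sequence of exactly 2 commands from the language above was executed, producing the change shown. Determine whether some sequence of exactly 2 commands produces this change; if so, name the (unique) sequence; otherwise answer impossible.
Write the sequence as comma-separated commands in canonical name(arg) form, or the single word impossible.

from: config: θ0=0°, θ1=90°, θ2=90°
t=1 rotate(0, 90) ⇒ config: θ0=90°, θ1=90°, θ2=90°
t=2 rotate(0, 90) ⇒ config: θ0=180°, θ1=90°, θ2=90°
no rival 2-sequence matches.

rotate(0, 90), rotate(0, 90)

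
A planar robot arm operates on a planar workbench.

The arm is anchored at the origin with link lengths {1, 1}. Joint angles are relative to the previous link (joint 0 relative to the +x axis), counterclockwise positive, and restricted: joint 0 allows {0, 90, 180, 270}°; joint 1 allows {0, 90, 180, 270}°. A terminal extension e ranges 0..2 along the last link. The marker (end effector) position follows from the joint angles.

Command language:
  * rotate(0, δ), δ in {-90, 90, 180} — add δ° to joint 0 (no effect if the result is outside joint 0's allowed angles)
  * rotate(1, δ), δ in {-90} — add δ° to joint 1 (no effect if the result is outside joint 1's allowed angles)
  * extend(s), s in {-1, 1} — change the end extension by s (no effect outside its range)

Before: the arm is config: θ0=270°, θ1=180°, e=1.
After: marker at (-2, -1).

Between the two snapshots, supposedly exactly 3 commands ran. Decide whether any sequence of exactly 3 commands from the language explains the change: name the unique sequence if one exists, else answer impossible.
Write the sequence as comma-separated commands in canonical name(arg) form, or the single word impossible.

initial: config: θ0=270°, θ1=180°, e=1
[1] after rotate(1, -90): config: θ0=270°, θ1=90°, e=1
[2] after rotate(1, -90): config: θ0=270°, θ1=0°, e=1
[3] after rotate(1, -90): config: θ0=270°, θ1=270°, e=1
uniquely the one of 216 3-step routes that fits.

rotate(1, -90), rotate(1, -90), rotate(1, -90)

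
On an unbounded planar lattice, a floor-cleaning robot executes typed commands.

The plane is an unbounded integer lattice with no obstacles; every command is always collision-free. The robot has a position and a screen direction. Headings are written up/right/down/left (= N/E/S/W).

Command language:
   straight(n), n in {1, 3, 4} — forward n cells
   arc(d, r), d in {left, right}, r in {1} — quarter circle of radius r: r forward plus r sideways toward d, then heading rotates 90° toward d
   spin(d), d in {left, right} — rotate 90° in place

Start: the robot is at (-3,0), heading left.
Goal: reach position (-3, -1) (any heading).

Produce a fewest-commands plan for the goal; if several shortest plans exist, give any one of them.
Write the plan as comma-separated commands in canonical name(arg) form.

initial: at (-3,0), heading left
t=1 spin(left) ⇒ at (-3,0), heading down
t=2 straight(1) ⇒ at (-3,-1), heading down
no 1-step plan works, so 2 is optimal.

spin(left), straight(1)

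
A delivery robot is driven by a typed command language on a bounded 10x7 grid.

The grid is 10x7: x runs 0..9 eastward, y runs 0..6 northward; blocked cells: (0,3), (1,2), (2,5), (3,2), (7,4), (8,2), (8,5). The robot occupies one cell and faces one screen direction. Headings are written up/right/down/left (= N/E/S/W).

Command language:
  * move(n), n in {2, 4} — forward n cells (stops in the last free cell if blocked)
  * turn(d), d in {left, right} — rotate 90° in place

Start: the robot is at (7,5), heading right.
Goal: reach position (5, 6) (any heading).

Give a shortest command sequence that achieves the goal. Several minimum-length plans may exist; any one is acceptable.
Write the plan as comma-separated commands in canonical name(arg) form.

turn(left), move(4), turn(left), move(2)

from: at (7,5), heading right
[1] after turn(left): at (7,5), heading up
[2] after move(4): at (7,6), heading up
[3] after turn(left): at (7,6), heading left
[4] after move(2): at (5,6), heading left
nothing shorter than 4 reaches the goal.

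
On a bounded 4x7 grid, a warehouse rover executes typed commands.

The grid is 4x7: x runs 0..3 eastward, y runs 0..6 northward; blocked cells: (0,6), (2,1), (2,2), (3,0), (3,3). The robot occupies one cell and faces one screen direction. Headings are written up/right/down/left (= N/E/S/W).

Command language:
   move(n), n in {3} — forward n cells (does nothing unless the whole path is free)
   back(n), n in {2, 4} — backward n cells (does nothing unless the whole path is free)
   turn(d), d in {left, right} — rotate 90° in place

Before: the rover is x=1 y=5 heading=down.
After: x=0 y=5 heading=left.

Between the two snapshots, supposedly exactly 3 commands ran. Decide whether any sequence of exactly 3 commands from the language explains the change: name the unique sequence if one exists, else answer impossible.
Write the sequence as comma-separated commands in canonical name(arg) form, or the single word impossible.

turn(right), back(2), move(3)

key: order matters: swapping turn(right) and move(3) lands elsewhere
t0: x=1 y=5 heading=down
step 1 (turn(right)): x=1 y=5 heading=left
step 2 (back(2)): x=3 y=5 heading=left
step 3 (move(3)): x=0 y=5 heading=left
all 125 alternatives checked — unique.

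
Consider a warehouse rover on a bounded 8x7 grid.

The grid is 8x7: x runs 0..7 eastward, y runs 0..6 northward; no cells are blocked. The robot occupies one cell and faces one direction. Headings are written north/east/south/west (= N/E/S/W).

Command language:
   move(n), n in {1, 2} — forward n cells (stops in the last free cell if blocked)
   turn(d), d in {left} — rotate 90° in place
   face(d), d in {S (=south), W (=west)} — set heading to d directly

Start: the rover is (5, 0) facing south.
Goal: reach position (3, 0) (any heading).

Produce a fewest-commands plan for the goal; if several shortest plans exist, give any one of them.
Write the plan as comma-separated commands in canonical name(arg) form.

begin: (5, 0) facing south
1. face(W) → (5, 0) facing west
2. move(2) → (3, 0) facing west
no 1-step plan works, so 2 is optimal.

face(W), move(2)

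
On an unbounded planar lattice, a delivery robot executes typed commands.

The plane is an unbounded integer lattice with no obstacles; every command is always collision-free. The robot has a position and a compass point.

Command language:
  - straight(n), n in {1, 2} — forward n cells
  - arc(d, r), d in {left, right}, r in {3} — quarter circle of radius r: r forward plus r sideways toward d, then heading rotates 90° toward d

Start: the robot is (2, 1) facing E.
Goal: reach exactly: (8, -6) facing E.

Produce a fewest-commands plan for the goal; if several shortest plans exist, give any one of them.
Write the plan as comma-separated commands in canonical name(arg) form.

begin: (2, 1) facing E
1. arc(right, 3) → (5, -2) facing S
2. straight(1) → (5, -3) facing S
3. arc(left, 3) → (8, -6) facing E
shorter routes all fall short; 3 is best.

arc(right, 3), straight(1), arc(left, 3)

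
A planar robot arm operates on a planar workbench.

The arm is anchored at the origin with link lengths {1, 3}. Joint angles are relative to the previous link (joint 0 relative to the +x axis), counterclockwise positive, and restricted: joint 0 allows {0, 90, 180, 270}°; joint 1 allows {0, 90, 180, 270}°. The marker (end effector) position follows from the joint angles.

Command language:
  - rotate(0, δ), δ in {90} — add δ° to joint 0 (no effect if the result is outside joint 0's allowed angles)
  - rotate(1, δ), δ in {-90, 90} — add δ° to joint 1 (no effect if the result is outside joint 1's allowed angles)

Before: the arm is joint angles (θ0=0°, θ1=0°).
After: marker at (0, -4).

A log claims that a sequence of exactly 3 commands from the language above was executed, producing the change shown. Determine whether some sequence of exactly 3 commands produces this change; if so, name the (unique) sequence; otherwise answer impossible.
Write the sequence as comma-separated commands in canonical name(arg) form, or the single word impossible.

start: joint angles (θ0=0°, θ1=0°)
[1] after rotate(0, 90): joint angles (θ0=90°, θ1=0°)
[2] after rotate(0, 90): joint angles (θ0=180°, θ1=0°)
[3] after rotate(0, 90): joint angles (θ0=270°, θ1=0°)
uniquely the one of 27 3-step routes that fits.

rotate(0, 90), rotate(0, 90), rotate(0, 90)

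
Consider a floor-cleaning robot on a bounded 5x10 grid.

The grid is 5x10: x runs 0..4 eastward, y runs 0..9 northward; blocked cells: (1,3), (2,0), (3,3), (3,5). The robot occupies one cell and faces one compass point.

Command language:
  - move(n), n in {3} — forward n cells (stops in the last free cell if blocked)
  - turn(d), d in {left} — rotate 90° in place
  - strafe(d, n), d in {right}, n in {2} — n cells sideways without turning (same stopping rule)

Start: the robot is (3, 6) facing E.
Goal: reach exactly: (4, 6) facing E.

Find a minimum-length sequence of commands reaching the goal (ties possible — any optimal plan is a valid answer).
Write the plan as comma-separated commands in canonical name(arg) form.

initial: (3, 6) facing E
1. move(3) → (4, 6) facing E
shorter routes all fall short; 1 is best.

move(3)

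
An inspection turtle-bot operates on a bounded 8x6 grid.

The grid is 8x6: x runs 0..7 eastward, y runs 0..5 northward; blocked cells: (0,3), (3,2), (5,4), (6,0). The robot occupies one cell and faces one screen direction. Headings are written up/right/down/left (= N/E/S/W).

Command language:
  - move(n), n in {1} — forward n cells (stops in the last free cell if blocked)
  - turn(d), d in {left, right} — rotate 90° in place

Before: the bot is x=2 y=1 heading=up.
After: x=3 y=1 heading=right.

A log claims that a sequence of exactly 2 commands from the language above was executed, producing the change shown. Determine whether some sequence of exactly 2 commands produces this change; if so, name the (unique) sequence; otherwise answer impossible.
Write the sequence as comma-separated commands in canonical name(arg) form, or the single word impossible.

turn(right), move(1)

key: order matters: swapping turn(right) and move(1) lands elsewhere
t0: x=2 y=1 heading=up
1. turn(right) → x=2 y=1 heading=right
2. move(1) → x=3 y=1 heading=right
no other 2-command option fits: unique.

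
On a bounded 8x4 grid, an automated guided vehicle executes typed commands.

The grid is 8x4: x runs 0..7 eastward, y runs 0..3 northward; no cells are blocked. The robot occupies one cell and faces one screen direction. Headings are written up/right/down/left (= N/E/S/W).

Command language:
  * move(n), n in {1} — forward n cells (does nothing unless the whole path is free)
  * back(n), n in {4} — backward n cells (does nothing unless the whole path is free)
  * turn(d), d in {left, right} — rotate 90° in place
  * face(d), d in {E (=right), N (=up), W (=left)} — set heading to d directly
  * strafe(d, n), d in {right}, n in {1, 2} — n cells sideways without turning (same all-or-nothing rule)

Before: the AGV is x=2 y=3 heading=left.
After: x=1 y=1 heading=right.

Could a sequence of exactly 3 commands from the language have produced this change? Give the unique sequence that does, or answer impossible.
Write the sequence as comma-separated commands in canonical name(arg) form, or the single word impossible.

key: position moved to (1,1) AND the heading swung to E — translation plus rotation needed
start: x=2 y=3 heading=left
step 1 (move(1)): x=1 y=3 heading=left
step 2 (face(E)): x=1 y=3 heading=right
step 3 (strafe(right, 2)): x=1 y=1 heading=right
no other 3-command option fits: unique.

move(1), face(E), strafe(right, 2)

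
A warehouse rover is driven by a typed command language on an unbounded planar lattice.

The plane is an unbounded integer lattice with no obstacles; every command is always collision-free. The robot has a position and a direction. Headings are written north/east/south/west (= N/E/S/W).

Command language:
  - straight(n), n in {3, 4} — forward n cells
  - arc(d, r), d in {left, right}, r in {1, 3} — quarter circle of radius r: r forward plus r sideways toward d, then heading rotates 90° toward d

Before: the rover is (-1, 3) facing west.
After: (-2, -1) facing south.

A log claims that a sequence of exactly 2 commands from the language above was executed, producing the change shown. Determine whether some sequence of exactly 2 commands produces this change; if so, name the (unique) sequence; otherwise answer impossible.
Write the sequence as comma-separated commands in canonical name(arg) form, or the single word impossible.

arc(left, 1), straight(3)

key: order matters: swapping arc(left, 1) and straight(3) lands elsewhere
initial: (-1, 3) facing west
1. arc(left, 1) → (-2, 2) facing south
2. straight(3) → (-2, -1) facing south
uniquely the one of 36 2-step routes that fits.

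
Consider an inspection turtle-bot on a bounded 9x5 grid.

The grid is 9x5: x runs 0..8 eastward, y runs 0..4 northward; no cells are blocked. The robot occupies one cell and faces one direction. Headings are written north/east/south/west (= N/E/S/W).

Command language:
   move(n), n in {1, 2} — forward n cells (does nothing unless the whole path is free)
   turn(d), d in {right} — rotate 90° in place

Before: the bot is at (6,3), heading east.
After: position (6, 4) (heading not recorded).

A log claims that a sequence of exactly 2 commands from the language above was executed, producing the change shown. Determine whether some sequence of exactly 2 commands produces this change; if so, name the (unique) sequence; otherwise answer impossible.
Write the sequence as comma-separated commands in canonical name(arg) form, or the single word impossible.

every 2-command combo misses the target.

impossible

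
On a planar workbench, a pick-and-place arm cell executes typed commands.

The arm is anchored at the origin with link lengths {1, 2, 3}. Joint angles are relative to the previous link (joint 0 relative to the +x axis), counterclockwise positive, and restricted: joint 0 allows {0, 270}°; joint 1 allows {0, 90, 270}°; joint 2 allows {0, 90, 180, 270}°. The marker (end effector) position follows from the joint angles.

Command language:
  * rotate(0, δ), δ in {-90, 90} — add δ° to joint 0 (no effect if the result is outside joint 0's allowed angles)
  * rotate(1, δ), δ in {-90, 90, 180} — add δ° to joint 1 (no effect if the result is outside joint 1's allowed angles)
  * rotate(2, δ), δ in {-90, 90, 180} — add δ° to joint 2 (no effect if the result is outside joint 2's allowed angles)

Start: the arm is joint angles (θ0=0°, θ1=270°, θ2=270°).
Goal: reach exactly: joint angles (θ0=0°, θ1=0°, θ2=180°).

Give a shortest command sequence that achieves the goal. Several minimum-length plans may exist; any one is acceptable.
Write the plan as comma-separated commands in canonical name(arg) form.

rotate(2, -90), rotate(1, 90)

initial: joint angles (θ0=0°, θ1=270°, θ2=270°)
t=1 rotate(2, -90) ⇒ joint angles (θ0=0°, θ1=270°, θ2=180°)
t=2 rotate(1, 90) ⇒ joint angles (θ0=0°, θ1=0°, θ2=180°)
no 1-step plan works, so 2 is optimal.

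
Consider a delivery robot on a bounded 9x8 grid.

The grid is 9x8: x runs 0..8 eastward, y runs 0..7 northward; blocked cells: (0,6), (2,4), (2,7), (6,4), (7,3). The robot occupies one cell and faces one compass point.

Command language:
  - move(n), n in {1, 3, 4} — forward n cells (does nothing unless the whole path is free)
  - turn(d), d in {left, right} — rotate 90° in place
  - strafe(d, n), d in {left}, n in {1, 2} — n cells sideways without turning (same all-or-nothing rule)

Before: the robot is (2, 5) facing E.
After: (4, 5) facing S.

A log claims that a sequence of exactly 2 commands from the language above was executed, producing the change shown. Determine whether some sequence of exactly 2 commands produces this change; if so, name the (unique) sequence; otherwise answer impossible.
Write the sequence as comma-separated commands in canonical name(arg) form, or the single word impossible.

turn(right), strafe(left, 2)

key: cell and facing (now S) both changed — the 2 commands mix motion and turning
begin: (2, 5) facing E
step 1 (turn(right)): (2, 5) facing S
step 2 (strafe(left, 2)): (4, 5) facing S
no other 2-command option fits: unique.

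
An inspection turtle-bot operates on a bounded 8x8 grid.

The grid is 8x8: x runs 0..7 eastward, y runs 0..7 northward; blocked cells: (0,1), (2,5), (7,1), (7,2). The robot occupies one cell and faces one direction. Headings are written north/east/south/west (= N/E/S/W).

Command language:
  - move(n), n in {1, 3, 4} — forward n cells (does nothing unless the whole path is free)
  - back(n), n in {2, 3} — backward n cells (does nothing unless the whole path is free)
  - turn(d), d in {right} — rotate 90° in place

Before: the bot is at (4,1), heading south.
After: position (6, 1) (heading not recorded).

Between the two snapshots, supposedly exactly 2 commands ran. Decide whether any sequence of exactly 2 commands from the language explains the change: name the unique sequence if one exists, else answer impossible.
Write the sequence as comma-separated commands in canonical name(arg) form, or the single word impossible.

key: running back(2) before turn(right) would end elsewhere — order is forced
from: at (4,1), heading south
step 1 (turn(right)): at (4,1), heading west
step 2 (back(2)): at (6,1), heading west
uniquely the one of 36 2-step routes that fits.

turn(right), back(2)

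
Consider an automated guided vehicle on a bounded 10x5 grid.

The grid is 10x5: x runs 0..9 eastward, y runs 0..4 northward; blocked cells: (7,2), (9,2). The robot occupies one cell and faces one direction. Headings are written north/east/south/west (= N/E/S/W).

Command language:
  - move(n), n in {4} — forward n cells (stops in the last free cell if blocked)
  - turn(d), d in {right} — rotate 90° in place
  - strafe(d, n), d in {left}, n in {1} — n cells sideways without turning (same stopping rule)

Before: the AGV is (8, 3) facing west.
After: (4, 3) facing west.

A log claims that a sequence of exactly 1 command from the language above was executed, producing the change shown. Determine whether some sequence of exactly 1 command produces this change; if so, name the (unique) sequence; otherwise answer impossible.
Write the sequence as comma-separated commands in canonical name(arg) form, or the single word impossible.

key: still facing W — the one step turns nothing
from: (8, 3) facing west
[1] after move(4): (4, 3) facing west
no other 1-command option fits: unique.

move(4)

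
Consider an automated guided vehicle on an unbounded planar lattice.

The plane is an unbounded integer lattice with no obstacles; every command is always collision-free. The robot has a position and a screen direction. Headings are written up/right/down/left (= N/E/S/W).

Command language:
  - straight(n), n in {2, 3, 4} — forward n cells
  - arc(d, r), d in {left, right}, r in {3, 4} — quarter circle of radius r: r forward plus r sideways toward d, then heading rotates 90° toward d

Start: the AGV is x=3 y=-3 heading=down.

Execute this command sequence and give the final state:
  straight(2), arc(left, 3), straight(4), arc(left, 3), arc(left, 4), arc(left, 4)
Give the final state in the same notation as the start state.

x=5 y=-5 heading=down

start: x=3 y=-3 heading=down
t=1 straight(2) ⇒ x=3 y=-5 heading=down
t=2 arc(left, 3) ⇒ x=6 y=-8 heading=right
t=3 straight(4) ⇒ x=10 y=-8 heading=right
t=4 arc(left, 3) ⇒ x=13 y=-5 heading=up
t=5 arc(left, 4) ⇒ x=9 y=-1 heading=left
t=6 arc(left, 4) ⇒ x=5 y=-5 heading=down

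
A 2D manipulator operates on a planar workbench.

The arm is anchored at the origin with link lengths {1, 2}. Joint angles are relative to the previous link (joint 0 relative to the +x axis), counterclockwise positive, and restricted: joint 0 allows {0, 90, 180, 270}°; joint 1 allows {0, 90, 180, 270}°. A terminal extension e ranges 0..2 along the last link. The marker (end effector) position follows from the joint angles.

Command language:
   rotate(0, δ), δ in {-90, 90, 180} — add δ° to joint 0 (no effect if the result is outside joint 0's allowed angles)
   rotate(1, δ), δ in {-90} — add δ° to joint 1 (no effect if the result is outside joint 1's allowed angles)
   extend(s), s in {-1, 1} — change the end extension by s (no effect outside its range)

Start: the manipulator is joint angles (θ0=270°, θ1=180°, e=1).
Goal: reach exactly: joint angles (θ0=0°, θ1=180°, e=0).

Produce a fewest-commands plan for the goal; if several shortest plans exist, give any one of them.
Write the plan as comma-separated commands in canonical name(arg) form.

t0: joint angles (θ0=270°, θ1=180°, e=1)
t=1 extend(-1) ⇒ joint angles (θ0=270°, θ1=180°, e=0)
t=2 rotate(0, 90) ⇒ joint angles (θ0=0°, θ1=180°, e=0)
minimal: 2 command(s), checked below 2.

extend(-1), rotate(0, 90)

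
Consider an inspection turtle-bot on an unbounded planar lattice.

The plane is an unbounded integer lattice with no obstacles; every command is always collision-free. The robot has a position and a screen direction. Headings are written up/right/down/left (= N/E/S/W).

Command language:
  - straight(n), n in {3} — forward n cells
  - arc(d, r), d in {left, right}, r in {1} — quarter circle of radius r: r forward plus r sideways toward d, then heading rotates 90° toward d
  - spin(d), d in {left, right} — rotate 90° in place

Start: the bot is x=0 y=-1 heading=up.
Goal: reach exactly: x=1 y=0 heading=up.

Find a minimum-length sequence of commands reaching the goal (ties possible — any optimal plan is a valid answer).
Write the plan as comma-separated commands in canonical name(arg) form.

arc(right, 1), spin(left)

from: x=0 y=-1 heading=up
1. arc(right, 1) → x=1 y=0 heading=right
2. spin(left) → x=1 y=0 heading=up
shorter routes all fall short; 2 is best.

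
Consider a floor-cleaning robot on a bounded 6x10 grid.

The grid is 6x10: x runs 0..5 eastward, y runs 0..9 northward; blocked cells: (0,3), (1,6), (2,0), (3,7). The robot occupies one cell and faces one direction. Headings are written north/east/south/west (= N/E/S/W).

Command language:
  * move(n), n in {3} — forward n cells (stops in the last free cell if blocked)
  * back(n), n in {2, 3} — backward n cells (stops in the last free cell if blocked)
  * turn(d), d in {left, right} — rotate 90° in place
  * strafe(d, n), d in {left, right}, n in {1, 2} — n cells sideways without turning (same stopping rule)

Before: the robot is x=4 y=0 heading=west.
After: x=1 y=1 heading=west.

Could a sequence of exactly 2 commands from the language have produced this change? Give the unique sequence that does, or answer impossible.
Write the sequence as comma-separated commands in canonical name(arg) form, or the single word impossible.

strafe(right, 1), move(3)

key: order matters: swapping strafe(right, 1) and move(3) lands elsewhere
from: x=4 y=0 heading=west
[1] after strafe(right, 1): x=4 y=1 heading=west
[2] after move(3): x=1 y=1 heading=west
no rival 2-sequence matches.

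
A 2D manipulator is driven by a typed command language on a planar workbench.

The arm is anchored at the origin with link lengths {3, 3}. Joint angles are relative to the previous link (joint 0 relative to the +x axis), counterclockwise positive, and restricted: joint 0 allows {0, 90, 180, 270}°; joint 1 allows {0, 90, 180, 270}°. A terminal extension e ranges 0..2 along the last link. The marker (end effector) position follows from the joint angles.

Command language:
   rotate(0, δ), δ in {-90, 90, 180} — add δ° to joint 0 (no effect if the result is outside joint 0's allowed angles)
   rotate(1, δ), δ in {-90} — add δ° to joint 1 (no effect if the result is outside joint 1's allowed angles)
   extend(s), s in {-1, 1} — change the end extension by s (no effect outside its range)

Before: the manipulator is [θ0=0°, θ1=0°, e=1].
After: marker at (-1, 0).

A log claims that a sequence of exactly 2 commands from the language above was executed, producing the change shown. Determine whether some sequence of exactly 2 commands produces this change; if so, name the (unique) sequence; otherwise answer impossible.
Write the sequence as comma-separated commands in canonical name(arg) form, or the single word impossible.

rotate(1, -90), rotate(1, -90)

start: [θ0=0°, θ1=0°, e=1]
1. rotate(1, -90) → [θ0=0°, θ1=270°, e=1]
2. rotate(1, -90) → [θ0=0°, θ1=180°, e=1]
uniquely the one of 36 2-step routes that fits.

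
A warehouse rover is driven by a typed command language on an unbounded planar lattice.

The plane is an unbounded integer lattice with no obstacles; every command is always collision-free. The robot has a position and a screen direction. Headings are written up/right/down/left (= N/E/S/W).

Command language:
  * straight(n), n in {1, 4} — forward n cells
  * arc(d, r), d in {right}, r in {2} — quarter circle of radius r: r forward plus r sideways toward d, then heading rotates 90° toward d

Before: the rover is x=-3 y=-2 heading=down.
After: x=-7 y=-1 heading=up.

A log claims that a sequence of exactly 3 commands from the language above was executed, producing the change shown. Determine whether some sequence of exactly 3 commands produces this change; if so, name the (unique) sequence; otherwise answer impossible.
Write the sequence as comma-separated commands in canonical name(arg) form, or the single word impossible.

arc(right, 2), arc(right, 2), straight(1)

key: position moved to (-7,-1) AND the heading swung to N — translation plus rotation needed
begin: x=-3 y=-2 heading=down
[1] after arc(right, 2): x=-5 y=-4 heading=left
[2] after arc(right, 2): x=-7 y=-2 heading=up
[3] after straight(1): x=-7 y=-1 heading=up
all 27 alternatives checked — unique.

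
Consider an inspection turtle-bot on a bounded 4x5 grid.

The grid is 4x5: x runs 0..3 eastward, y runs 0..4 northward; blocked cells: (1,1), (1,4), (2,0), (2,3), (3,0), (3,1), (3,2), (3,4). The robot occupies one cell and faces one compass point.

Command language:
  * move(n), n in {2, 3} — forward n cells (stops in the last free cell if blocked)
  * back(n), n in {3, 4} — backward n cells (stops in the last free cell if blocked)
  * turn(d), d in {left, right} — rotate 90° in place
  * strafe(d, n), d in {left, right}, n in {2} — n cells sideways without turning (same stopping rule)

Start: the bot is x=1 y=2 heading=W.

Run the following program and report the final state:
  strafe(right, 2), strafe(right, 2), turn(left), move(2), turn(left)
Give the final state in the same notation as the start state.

x=1 y=2 heading=E

initial: x=1 y=2 heading=W
step 1 (strafe(right, 2)): x=1 y=3 heading=W
step 2 (strafe(right, 2)): x=1 y=3 heading=W
step 3 (turn(left)): x=1 y=3 heading=S
step 4 (move(2)): x=1 y=2 heading=S
step 5 (turn(left)): x=1 y=2 heading=E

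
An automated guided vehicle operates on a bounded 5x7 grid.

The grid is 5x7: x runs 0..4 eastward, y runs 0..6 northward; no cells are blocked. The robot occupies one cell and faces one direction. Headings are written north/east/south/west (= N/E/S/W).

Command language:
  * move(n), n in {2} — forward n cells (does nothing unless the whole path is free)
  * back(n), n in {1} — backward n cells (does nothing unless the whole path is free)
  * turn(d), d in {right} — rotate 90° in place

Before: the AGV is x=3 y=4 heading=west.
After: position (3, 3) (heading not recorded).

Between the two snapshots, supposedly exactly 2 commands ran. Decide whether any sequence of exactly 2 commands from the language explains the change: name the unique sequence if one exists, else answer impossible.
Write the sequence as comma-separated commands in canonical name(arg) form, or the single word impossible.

key: running back(1) before turn(right) would end elsewhere — order is forced
t0: x=3 y=4 heading=west
[1] after turn(right): x=3 y=4 heading=north
[2] after back(1): x=3 y=3 heading=north
all 9 alternatives checked — unique.

turn(right), back(1)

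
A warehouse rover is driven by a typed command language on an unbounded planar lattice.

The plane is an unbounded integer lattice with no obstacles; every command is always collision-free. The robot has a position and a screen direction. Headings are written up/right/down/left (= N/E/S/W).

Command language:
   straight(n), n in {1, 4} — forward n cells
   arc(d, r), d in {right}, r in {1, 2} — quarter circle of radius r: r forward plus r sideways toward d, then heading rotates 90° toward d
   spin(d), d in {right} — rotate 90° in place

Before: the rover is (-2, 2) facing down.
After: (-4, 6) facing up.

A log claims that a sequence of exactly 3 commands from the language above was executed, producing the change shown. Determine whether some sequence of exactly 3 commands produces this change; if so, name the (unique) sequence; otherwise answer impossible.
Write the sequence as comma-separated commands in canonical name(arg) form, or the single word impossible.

arc(right, 1), arc(right, 1), straight(4)

key: cell and facing (now N) both changed — the 3 commands mix motion and turning
initial: (-2, 2) facing down
[1] after arc(right, 1): (-3, 1) facing left
[2] after arc(right, 1): (-4, 2) facing up
[3] after straight(4): (-4, 6) facing up
no rival 3-sequence matches.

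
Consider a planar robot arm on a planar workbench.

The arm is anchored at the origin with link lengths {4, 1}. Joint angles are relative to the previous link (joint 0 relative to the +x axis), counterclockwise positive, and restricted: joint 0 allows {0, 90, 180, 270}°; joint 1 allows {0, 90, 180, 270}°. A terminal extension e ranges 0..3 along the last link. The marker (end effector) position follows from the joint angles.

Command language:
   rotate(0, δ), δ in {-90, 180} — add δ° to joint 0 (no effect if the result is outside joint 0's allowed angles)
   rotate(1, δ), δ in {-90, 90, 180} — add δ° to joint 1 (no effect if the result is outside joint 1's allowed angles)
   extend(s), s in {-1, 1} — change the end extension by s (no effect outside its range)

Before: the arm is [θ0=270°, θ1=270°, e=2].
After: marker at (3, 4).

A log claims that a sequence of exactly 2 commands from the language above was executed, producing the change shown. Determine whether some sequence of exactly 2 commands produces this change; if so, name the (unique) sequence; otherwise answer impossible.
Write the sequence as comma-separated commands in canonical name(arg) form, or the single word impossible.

rotate(0, -90), rotate(0, -90)

begin: [θ0=270°, θ1=270°, e=2]
1. rotate(0, -90) → [θ0=180°, θ1=270°, e=2]
2. rotate(0, -90) → [θ0=90°, θ1=270°, e=2]
no other 2-command option fits: unique.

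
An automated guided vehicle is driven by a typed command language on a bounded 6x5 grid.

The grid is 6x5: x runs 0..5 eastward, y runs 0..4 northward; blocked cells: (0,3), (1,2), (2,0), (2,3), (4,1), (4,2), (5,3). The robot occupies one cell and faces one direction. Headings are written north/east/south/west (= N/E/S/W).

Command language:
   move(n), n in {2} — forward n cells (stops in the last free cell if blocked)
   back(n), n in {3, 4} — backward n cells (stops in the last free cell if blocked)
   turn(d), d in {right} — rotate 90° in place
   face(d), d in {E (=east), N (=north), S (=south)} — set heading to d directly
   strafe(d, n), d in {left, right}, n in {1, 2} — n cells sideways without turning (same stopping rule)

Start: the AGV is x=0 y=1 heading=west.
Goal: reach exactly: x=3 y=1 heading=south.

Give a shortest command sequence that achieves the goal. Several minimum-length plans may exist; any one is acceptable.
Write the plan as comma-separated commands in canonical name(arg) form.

t0: x=0 y=1 heading=west
step 1 (back(3)): x=3 y=1 heading=west
step 2 (face(S)): x=3 y=1 heading=south
shorter routes all fall short; 2 is best.

back(3), face(S)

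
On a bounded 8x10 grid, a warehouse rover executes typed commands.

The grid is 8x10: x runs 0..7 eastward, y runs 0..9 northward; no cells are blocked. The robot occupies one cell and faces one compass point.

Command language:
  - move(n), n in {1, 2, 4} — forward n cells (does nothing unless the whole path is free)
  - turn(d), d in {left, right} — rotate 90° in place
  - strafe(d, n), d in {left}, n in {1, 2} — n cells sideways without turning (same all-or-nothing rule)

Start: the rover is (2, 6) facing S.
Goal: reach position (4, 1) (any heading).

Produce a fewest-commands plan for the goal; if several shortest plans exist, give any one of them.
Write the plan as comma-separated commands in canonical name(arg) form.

start: (2, 6) facing S
step 1 (move(1)): (2, 5) facing S
step 2 (move(4)): (2, 1) facing S
step 3 (strafe(left, 2)): (4, 1) facing S
nothing shorter than 3 reaches the goal.

move(1), move(4), strafe(left, 2)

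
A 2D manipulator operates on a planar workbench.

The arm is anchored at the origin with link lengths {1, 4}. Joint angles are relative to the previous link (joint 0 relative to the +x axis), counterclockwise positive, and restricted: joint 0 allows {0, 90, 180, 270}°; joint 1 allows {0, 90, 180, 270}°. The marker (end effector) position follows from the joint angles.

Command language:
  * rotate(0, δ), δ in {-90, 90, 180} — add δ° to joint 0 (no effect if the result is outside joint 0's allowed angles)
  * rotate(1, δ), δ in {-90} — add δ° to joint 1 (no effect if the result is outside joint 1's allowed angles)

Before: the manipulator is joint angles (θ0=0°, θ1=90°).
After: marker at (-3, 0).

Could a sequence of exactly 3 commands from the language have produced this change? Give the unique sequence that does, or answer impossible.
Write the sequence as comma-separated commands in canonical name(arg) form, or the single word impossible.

rotate(1, -90), rotate(1, -90), rotate(1, -90)

t0: joint angles (θ0=0°, θ1=90°)
step 1 (rotate(1, -90)): joint angles (θ0=0°, θ1=0°)
step 2 (rotate(1, -90)): joint angles (θ0=0°, θ1=270°)
step 3 (rotate(1, -90)): joint angles (θ0=0°, θ1=180°)
no other 3-command option fits: unique.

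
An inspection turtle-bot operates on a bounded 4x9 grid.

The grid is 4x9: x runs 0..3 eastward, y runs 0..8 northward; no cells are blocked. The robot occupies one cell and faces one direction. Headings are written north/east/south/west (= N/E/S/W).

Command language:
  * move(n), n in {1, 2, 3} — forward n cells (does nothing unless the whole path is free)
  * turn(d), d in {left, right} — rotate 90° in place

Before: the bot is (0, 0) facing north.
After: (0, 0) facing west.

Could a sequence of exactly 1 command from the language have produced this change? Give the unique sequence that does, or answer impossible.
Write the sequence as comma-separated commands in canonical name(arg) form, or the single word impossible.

key: (0,0) unchanged — the single command moves nothing
from: (0, 0) facing north
t=1 turn(left) ⇒ (0, 0) facing west
all 5 alternatives checked — unique.

turn(left)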